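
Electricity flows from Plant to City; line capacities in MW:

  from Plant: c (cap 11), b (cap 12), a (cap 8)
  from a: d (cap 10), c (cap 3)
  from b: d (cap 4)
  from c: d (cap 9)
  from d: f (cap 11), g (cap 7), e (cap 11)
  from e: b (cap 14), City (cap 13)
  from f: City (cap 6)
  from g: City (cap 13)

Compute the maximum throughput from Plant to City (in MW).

Augment Plant→a→d→e→City: bottleneck 8, flow now 8.
Augment Plant→b→d→e→City: bottleneck 3, flow now 11.
Augment Plant→b→d→f→City: bottleneck 1, flow now 12.
Augment Plant→c→d→f→City: bottleneck 5, flow now 17.
Augment Plant→c→d→g→City: bottleneck 4, flow now 21.
No augmenting path remains; maximum flow = 21.
In the residual graph, reachable from Plant: {Plant, b, c}.
Min-cut edges: Plant→a (8), b→d (4), c→d (9); capacity 8 + 4 + 9 = 21.
This cut is saturated, so no flow can exceed 21.

21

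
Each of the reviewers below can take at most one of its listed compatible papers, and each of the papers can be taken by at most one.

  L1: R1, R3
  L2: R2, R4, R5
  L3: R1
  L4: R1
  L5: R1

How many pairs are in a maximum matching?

3

Unit-capacity flow: source→left, listed edges, right→sink; max matching = max flow.
Augmenting path L1→R1 (+1); matched 1.
Augmenting path L2→R2 (+1); matched 2.
Augmenting path L3→R1→L1→R3 (+1); matched 3.
No augmenting path remains; maximum matching = 3.
König certificate: {L1, L2, R1} is a vertex cover of size 3 (every listed pair touches it), so no matching can be larger.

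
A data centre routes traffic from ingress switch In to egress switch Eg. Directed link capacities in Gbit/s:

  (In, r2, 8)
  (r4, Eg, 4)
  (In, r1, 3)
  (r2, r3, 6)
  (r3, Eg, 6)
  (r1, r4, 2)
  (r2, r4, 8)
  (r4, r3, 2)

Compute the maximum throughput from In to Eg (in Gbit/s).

Augment In→r1→r4→Eg: bottleneck 2, flow now 2.
Augment In→r2→r3→Eg: bottleneck 6, flow now 8.
Augment In→r2→r4→Eg: bottleneck 2, flow now 10.
No augmenting path remains; maximum flow = 10.
In the residual graph, reachable from In: {In, r1}.
Min-cut edges: In→r2 (8), r1→r4 (2); capacity 8 + 2 = 10.
This cut is saturated, so no flow can exceed 10.

10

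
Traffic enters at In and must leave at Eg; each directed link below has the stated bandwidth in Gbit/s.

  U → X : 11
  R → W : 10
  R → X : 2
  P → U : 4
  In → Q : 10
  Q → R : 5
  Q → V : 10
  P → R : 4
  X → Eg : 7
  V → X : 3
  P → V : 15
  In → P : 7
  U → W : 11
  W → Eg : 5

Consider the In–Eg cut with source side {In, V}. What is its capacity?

20

Edges leaving {In, V}: In→P (7), In→Q (10), V→X (3).
Cut capacity = 7 + 10 + 3 = 20.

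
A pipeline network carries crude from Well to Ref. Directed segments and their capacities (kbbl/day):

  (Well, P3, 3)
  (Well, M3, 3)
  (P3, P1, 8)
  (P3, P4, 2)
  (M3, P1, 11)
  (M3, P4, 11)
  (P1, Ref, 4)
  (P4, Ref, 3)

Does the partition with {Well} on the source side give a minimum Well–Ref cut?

Given cut capacity: 3 + 3 = 6.
Augment Well→P3→P1→Ref: bottleneck 3, flow now 3.
Augment Well→M3→P1→Ref: bottleneck 1, flow now 4.
Augment Well→M3→P4→Ref: bottleneck 2, flow now 6.
No augmenting path remains; maximum flow = 6.
Cut capacity 6 equals the max flow, so it is a minimum cut.

Yes — it is a minimum cut (capacity 6).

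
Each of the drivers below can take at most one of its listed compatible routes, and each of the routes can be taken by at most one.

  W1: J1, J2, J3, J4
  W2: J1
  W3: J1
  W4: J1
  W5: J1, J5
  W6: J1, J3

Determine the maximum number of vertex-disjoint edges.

4

Unit-capacity flow: source→left, listed edges, right→sink; max matching = max flow.
Augmenting path W1→J1 (+1); matched 1.
Augmenting path W5→J5 (+1); matched 2.
Augmenting path W6→J3 (+1); matched 3.
Augmenting path W2→J1→W1→J2 (+1); matched 4.
No augmenting path remains; maximum matching = 4.
König certificate: {W1, W5, W6, J1} is a vertex cover of size 4 (every listed pair touches it), so no matching can be larger.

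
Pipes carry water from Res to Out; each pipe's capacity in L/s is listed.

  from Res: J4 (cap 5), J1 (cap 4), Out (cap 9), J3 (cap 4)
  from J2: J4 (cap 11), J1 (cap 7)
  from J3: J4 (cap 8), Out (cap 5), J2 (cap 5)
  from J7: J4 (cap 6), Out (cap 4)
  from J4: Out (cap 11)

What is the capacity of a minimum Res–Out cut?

18

Augment Res→Out: bottleneck 9, flow now 9.
Augment Res→J3→Out: bottleneck 4, flow now 13.
Augment Res→J4→Out: bottleneck 5, flow now 18.
No augmenting path remains; maximum flow = 18.
By max-flow min-cut, the minimum cut capacity equals the max flow.
In the residual graph, reachable from Res: {Res, J1}.
Min-cut edges: Res→J3 (4), Res→J4 (5), Res→Out (9); capacity 4 + 5 + 9 = 18.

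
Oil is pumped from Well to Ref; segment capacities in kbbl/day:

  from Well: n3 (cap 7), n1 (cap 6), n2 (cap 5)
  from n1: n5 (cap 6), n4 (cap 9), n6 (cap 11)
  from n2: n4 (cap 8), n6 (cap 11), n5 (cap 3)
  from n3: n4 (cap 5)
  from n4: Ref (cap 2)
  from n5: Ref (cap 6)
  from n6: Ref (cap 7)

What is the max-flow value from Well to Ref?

13

Augment Well→n1→n4→Ref: bottleneck 2, flow now 2.
Augment Well→n1→n5→Ref: bottleneck 4, flow now 6.
Augment Well→n2→n5→Ref: bottleneck 2, flow now 8.
Augment Well→n2→n6→Ref: bottleneck 3, flow now 11.
Augment Well→n3→n4→n1→n6→Ref: bottleneck 2, flow now 13. (uses reverse residual edge)
No augmenting path remains; maximum flow = 13.
In the residual graph, reachable from Well: {Well, n3, n4}.
Min-cut edges: Well→n1 (6), Well→n2 (5), n4→Ref (2); capacity 6 + 5 + 2 = 13.
This cut is saturated, so no flow can exceed 13.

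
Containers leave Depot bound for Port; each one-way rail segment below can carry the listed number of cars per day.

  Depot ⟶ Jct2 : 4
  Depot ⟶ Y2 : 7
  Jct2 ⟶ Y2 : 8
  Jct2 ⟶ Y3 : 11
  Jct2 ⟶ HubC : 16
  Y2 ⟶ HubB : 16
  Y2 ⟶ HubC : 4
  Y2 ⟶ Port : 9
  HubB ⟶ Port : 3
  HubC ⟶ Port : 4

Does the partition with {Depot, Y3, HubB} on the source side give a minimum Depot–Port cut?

No — its capacity is 14, but the minimum cut has capacity 11.

Given cut capacity: 4 + 7 + 3 = 14.
Augment Depot→Y2→Port: bottleneck 7, flow now 7.
Augment Depot→Jct2→Y2→Port: bottleneck 2, flow now 9.
Augment Depot→Jct2→HubC→Port: bottleneck 2, flow now 11.
No augmenting path remains; maximum flow = 11.
In the residual graph, reachable from Depot: {Depot}.
Min-cut edges: Depot→Jct2 (4), Depot→Y2 (7); capacity 4 + 7 = 11.
Cut capacity 14 exceeds the max flow 11, so it is not minimum.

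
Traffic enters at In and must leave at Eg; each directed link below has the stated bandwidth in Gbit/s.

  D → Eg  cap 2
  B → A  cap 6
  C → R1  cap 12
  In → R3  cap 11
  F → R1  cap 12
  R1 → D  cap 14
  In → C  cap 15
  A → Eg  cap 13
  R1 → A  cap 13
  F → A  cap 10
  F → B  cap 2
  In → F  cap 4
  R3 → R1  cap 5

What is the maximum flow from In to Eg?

15

Augment In→F→A→Eg: bottleneck 4, flow now 4.
Augment In→R3→R1→D→Eg: bottleneck 2, flow now 6.
Augment In→R3→R1→A→Eg: bottleneck 3, flow now 9.
Augment In→C→R1→A→Eg: bottleneck 6, flow now 15.
No augmenting path remains; maximum flow = 15.
In the residual graph, reachable from In: {In, F, R3, C, R1, B, D, A}.
Min-cut edges: D→Eg (2), A→Eg (13); capacity 2 + 13 = 15.
This cut is saturated, so no flow can exceed 15.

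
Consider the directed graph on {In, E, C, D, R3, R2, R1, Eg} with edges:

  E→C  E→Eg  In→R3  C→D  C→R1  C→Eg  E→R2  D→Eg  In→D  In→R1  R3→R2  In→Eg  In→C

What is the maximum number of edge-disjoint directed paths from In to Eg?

Assign every edge capacity 1; by Menger, the answer equals the max flow.
Path In→Eg (+1); total 1.
Path In→C→Eg (+1); total 2.
Path In→D→Eg (+1); total 3.
No residual In→Eg path; max flow = 3.
Certifying cut of size 3: {In→C, In→D, In→Eg}.

3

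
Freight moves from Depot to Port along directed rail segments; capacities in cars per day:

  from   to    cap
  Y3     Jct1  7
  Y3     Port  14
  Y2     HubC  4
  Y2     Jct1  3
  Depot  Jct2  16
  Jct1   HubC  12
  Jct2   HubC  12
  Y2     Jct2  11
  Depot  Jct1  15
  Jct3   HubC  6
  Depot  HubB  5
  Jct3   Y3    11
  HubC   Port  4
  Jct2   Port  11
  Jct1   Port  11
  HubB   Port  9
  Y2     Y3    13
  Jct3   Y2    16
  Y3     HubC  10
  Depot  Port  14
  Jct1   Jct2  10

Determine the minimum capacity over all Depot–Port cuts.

45

Augment Depot→Port: bottleneck 14, flow now 14.
Augment Depot→HubB→Port: bottleneck 5, flow now 19.
Augment Depot→Jct1→Port: bottleneck 11, flow now 30.
Augment Depot→Jct2→Port: bottleneck 11, flow now 41.
Augment Depot→Jct1→HubC→Port: bottleneck 4, flow now 45.
No augmenting path remains; maximum flow = 45.
By max-flow min-cut, the minimum cut capacity equals the max flow.
In the residual graph, reachable from Depot: {Depot, Jct1, Jct2, HubC}.
Min-cut edges: Depot→HubB (5), Depot→Port (14), Jct1→Port (11), Jct2→Port (11), HubC→Port (4); capacity 5 + 14 + 11 + 11 + 4 = 45.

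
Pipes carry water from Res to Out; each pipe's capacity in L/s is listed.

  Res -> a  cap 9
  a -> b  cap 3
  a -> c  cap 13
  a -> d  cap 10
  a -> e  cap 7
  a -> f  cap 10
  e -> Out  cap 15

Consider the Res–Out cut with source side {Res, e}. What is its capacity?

24

Edges leaving {Res, e}: Res→a (9), e→Out (15).
Cut capacity = 9 + 15 = 24.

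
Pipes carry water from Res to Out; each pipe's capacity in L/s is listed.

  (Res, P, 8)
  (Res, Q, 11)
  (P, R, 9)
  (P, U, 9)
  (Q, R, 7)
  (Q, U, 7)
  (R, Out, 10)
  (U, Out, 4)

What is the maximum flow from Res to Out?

14

Augment Res→P→R→Out: bottleneck 8, flow now 8.
Augment Res→Q→R→Out: bottleneck 2, flow now 10.
Augment Res→Q→U→Out: bottleneck 4, flow now 14.
No augmenting path remains; maximum flow = 14.
In the residual graph, reachable from Res: {Res, P, Q, R, U}.
Min-cut edges: R→Out (10), U→Out (4); capacity 10 + 4 = 14.
This cut is saturated, so no flow can exceed 14.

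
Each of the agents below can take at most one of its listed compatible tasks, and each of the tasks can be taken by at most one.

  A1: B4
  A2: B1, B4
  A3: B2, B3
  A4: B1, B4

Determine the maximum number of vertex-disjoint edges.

3

Unit-capacity flow: source→left, listed edges, right→sink; max matching = max flow.
Augmenting path A1→B4 (+1); matched 1.
Augmenting path A2→B1 (+1); matched 2.
Augmenting path A3→B2 (+1); matched 3.
No augmenting path remains; maximum matching = 3.
König certificate: {A3, B1, B4} is a vertex cover of size 3 (every listed pair touches it), so no matching can be larger.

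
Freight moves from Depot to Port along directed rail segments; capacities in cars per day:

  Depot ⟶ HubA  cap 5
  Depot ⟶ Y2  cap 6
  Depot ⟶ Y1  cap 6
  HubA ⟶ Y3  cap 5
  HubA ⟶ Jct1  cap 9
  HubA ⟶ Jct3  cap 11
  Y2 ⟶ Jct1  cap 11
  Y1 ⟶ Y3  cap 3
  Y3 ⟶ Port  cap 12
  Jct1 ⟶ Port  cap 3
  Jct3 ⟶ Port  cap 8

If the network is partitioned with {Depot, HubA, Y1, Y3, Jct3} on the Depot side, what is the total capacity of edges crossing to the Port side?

35

Edges leaving {Depot, HubA, Y1, Y3, Jct3}: Depot→Y2 (6), HubA→Jct1 (9), Y3→Port (12), Jct3→Port (8).
Cut capacity = 6 + 9 + 12 + 8 = 35.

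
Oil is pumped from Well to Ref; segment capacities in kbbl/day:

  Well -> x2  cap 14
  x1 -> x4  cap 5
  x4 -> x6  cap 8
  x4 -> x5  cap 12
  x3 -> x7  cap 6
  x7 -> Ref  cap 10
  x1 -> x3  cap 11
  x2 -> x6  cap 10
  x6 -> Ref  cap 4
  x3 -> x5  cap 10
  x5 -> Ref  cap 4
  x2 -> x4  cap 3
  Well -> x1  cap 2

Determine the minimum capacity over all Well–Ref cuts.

9

Augment Well→x2→x6→Ref: bottleneck 4, flow now 4.
Augment Well→x1→x3→x5→Ref: bottleneck 2, flow now 6.
Augment Well→x2→x4→x5→Ref: bottleneck 2, flow now 8.
Augment Well→x2→x4→x5→x3→x7→Ref: bottleneck 1, flow now 9. (uses reverse residual edge)
No augmenting path remains; maximum flow = 9.
By max-flow min-cut, the minimum cut capacity equals the max flow.
In the residual graph, reachable from Well: {Well, x2, x6}.
Min-cut edges: Well→x1 (2), x2→x4 (3), x6→Ref (4); capacity 2 + 3 + 4 = 9.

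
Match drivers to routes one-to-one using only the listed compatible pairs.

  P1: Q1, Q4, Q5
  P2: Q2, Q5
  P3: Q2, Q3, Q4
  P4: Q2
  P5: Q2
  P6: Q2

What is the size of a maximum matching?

4

Unit-capacity flow: source→left, listed edges, right→sink; max matching = max flow.
Augmenting path P1→Q1 (+1); matched 1.
Augmenting path P2→Q2 (+1); matched 2.
Augmenting path P3→Q3 (+1); matched 3.
Augmenting path P4→Q2→P2→Q5 (+1); matched 4.
No augmenting path remains; maximum matching = 4.
König certificate: {P1, P2, P3, Q2} is a vertex cover of size 4 (every listed pair touches it), so no matching can be larger.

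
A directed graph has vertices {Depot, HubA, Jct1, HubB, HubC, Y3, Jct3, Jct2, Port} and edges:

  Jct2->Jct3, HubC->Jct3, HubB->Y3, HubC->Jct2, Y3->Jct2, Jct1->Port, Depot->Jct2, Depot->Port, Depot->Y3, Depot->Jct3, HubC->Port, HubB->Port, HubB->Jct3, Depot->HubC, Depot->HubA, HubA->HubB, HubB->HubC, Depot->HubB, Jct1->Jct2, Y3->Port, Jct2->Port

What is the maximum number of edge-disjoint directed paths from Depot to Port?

Assign every edge capacity 1; by Menger, the answer equals the max flow.
Path Depot→Port (+1); total 1.
Path Depot→HubB→Port (+1); total 2.
Path Depot→HubC→Port (+1); total 3.
Path Depot→Y3→Port (+1); total 4.
Path Depot→Jct2→Port (+1); total 5.
No residual Depot→Port path; max flow = 5.
Certifying cut of size 5: {Depot→Port, HubB→Port, HubC→Port, Jct2→Port, Y3→Port}.

5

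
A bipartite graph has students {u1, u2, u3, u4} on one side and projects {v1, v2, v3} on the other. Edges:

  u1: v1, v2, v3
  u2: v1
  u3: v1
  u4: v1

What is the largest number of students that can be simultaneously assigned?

2

Unit-capacity flow: source→left, listed edges, right→sink; max matching = max flow.
Augmenting path u1→v1 (+1); matched 1.
Augmenting path u2→v1→u1→v2 (+1); matched 2.
No augmenting path remains; maximum matching = 2.
König certificate: {u1, v1} is a vertex cover of size 2 (every listed pair touches it), so no matching can be larger.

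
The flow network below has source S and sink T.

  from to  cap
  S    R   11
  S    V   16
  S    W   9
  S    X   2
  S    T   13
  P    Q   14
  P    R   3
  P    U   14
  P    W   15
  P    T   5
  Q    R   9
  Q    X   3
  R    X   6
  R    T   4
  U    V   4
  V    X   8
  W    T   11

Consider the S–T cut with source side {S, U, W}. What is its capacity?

57

Edges leaving {S, U, W}: S→R (11), S→V (16), S→X (2), S→T (13), U→V (4), W→T (11).
Cut capacity = 11 + 16 + 2 + 13 + 4 + 11 = 57.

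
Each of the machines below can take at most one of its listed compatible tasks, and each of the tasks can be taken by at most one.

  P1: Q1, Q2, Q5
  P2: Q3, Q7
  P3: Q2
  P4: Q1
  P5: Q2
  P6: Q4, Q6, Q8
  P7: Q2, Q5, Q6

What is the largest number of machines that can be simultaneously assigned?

6

Unit-capacity flow: source→left, listed edges, right→sink; max matching = max flow.
Augmenting path P1→Q1 (+1); matched 1.
Augmenting path P2→Q3 (+1); matched 2.
Augmenting path P3→Q2 (+1); matched 3.
Augmenting path P6→Q4 (+1); matched 4.
Augmenting path P7→Q5 (+1); matched 5.
Augmenting path P4→Q1→P1→Q5→P7→Q6 (+1); matched 6.
No augmenting path remains; maximum matching = 6.
König certificate: {P1, P2, P4, P6, P7, Q2} is a vertex cover of size 6 (every listed pair touches it), so no matching can be larger.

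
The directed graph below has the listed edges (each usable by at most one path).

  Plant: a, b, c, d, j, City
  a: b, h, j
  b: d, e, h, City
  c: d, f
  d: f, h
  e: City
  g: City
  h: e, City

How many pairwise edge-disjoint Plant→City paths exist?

Assign every edge capacity 1; by Menger, the answer equals the max flow.
Path Plant→City (+1); total 1.
Path Plant→b→City (+1); total 2.
Path Plant→a→h→City (+1); total 3.
Path Plant→d→h→e→City (+1); total 4.
No residual Plant→City path; max flow = 4.
Certifying cut of size 4: {Plant→City, Plant→a, Plant→b, d→h}.

4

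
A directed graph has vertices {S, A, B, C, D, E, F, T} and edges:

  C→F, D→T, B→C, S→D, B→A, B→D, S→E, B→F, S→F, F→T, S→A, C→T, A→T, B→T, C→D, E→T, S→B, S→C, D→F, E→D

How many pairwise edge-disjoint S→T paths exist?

Assign every edge capacity 1; by Menger, the answer equals the max flow.
Path S→A→T (+1); total 1.
Path S→B→T (+1); total 2.
Path S→C→T (+1); total 3.
Path S→D→T (+1); total 4.
Path S→E→T (+1); total 5.
Path S→F→T (+1); total 6.
No residual S→T path; max flow = 6.
Certifying cut of size 6: {S→A, S→B, S→C, S→D, S→E, S→F}.

6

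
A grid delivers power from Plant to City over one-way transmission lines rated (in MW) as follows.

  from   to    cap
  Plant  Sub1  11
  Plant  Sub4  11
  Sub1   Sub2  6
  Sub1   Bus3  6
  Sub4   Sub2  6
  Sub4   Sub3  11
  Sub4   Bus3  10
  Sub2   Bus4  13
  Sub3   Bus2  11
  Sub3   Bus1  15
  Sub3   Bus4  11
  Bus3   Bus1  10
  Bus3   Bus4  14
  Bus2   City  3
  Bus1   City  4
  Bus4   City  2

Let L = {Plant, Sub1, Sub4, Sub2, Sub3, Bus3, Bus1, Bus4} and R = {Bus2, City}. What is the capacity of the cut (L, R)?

Edges leaving {Plant, Sub1, Sub4, Sub2, Sub3, Bus3, Bus1, Bus4}: Sub3→Bus2 (11), Bus1→City (4), Bus4→City (2).
Cut capacity = 11 + 4 + 2 = 17.

17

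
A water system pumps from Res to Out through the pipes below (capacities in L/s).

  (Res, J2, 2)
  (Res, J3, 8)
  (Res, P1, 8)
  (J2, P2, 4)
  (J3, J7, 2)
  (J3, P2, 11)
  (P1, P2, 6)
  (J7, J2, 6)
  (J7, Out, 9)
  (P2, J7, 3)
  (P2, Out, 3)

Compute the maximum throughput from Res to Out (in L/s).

Augment Res→J2→P2→Out: bottleneck 2, flow now 2.
Augment Res→J3→J7→Out: bottleneck 2, flow now 4.
Augment Res→J3→P2→Out: bottleneck 1, flow now 5.
Augment Res→J3→P2→J7→Out: bottleneck 3, flow now 8.
No augmenting path remains; maximum flow = 8.
In the residual graph, reachable from Res: {Res, J2, J3, P1, P2}.
Min-cut edges: J3→J7 (2), P2→J7 (3), P2→Out (3); capacity 2 + 3 + 3 = 8.
This cut is saturated, so no flow can exceed 8.

8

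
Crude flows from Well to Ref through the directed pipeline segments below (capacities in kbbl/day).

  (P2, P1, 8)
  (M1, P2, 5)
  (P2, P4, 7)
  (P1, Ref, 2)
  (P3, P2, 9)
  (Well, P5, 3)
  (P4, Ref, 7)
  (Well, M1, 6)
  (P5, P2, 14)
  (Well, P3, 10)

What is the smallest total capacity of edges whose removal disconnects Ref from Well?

9

Augment Well→P5→P2→P1→Ref: bottleneck 2, flow now 2.
Augment Well→P5→P2→P4→Ref: bottleneck 1, flow now 3.
Augment Well→M1→P2→P4→Ref: bottleneck 5, flow now 8.
Augment Well→P3→P2→P4→Ref: bottleneck 1, flow now 9.
No augmenting path remains; maximum flow = 9.
By max-flow min-cut, the minimum cut capacity equals the max flow.
In the residual graph, reachable from Well: {Well, P5, M1, P3, P2, P1}.
Min-cut edges: P2→P4 (7), P1→Ref (2); capacity 7 + 2 = 9.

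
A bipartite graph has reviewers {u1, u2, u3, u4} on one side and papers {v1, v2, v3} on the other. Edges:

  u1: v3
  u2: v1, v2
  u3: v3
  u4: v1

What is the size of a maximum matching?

Unit-capacity flow: source→left, listed edges, right→sink; max matching = max flow.
Augmenting path u1→v3 (+1); matched 1.
Augmenting path u2→v1 (+1); matched 2.
Augmenting path u4→v1→u2→v2 (+1); matched 3.
No augmenting path remains; maximum matching = 3.
König certificate: {u2, u4, v3} is a vertex cover of size 3 (every listed pair touches it), so no matching can be larger.

3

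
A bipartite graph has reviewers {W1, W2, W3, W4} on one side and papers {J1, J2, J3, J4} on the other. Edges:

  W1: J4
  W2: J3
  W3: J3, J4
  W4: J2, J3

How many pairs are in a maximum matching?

3

Unit-capacity flow: source→left, listed edges, right→sink; max matching = max flow.
Augmenting path W1→J4 (+1); matched 1.
Augmenting path W2→J3 (+1); matched 2.
Augmenting path W4→J2 (+1); matched 3.
No augmenting path remains; maximum matching = 3.
König certificate: {W4, J3, J4} is a vertex cover of size 3 (every listed pair touches it), so no matching can be larger.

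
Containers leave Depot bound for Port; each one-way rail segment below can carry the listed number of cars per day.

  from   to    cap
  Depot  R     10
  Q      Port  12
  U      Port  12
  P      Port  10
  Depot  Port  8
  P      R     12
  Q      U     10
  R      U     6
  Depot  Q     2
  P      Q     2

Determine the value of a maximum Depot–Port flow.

Augment Depot→Port: bottleneck 8, flow now 8.
Augment Depot→Q→Port: bottleneck 2, flow now 10.
Augment Depot→R→U→Port: bottleneck 6, flow now 16.
No augmenting path remains; maximum flow = 16.
In the residual graph, reachable from Depot: {Depot, R}.
Min-cut edges: Depot→Q (2), Depot→Port (8), R→U (6); capacity 2 + 8 + 6 = 16.
This cut is saturated, so no flow can exceed 16.

16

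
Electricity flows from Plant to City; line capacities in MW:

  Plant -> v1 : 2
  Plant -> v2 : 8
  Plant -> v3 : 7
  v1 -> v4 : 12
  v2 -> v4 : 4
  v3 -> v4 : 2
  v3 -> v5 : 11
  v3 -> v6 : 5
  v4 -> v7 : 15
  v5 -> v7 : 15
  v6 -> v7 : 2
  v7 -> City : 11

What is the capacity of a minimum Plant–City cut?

11

Augment Plant→v1→v4→v7→City: bottleneck 2, flow now 2.
Augment Plant→v2→v4→v7→City: bottleneck 4, flow now 6.
Augment Plant→v3→v4→v7→City: bottleneck 2, flow now 8.
Augment Plant→v3→v5→v7→City: bottleneck 3, flow now 11.
No augmenting path remains; maximum flow = 11.
By max-flow min-cut, the minimum cut capacity equals the max flow.
In the residual graph, reachable from Plant: {Plant, v1, v2, v3, v4, v5, v6, v7}.
Min-cut edges: v7→City (11); capacity 11 = 11.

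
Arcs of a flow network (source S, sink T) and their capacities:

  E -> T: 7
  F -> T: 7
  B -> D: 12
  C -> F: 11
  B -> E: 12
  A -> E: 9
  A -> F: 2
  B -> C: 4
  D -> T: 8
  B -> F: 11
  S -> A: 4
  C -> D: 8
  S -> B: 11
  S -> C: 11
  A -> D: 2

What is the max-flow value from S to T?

Augment S→A→D→T: bottleneck 2, flow now 2.
Augment S→A→E→T: bottleneck 2, flow now 4.
Augment S→B→D→T: bottleneck 6, flow now 10.
Augment S→B→E→T: bottleneck 5, flow now 15.
Augment S→C→F→T: bottleneck 7, flow now 22.
No augmenting path remains; maximum flow = 22.
In the residual graph, reachable from S: {S, A, B, C, D, E, F}.
Min-cut edges: D→T (8), E→T (7), F→T (7); capacity 8 + 7 + 7 = 22.
This cut is saturated, so no flow can exceed 22.

22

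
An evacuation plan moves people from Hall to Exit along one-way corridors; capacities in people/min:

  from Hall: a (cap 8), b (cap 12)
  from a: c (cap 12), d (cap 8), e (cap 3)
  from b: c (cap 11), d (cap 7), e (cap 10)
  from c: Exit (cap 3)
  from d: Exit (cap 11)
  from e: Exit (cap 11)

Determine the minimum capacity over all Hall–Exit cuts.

Augment Hall→a→c→Exit: bottleneck 3, flow now 3.
Augment Hall→a→d→Exit: bottleneck 5, flow now 8.
Augment Hall→b→d→Exit: bottleneck 6, flow now 14.
Augment Hall→b→e→Exit: bottleneck 6, flow now 20.
No augmenting path remains; maximum flow = 20.
By max-flow min-cut, the minimum cut capacity equals the max flow.
In the residual graph, reachable from Hall: {Hall}.
Min-cut edges: Hall→a (8), Hall→b (12); capacity 8 + 12 = 20.

20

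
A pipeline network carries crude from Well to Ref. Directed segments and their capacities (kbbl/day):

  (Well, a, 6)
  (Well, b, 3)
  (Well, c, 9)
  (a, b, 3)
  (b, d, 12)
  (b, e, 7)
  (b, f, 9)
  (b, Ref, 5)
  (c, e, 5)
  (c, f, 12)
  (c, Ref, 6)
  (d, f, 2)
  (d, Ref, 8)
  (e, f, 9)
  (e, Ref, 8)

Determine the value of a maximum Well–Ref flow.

15

Augment Well→b→Ref: bottleneck 3, flow now 3.
Augment Well→c→Ref: bottleneck 6, flow now 9.
Augment Well→a→b→Ref: bottleneck 2, flow now 11.
Augment Well→c→e→Ref: bottleneck 3, flow now 14.
Augment Well→a→b→d→Ref: bottleneck 1, flow now 15.
No augmenting path remains; maximum flow = 15.
In the residual graph, reachable from Well: {Well, a}.
Min-cut edges: Well→b (3), Well→c (9), a→b (3); capacity 3 + 9 + 3 = 15.
This cut is saturated, so no flow can exceed 15.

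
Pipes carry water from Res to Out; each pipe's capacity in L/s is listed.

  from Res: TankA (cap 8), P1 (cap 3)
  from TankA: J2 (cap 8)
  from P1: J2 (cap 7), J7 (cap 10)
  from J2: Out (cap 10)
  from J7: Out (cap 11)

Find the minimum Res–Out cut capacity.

Augment Res→TankA→J2→Out: bottleneck 8, flow now 8.
Augment Res→P1→J2→Out: bottleneck 2, flow now 10.
Augment Res→P1→J7→Out: bottleneck 1, flow now 11.
No augmenting path remains; maximum flow = 11.
By max-flow min-cut, the minimum cut capacity equals the max flow.
In the residual graph, reachable from Res: {Res}.
Min-cut edges: Res→TankA (8), Res→P1 (3); capacity 8 + 3 = 11.

11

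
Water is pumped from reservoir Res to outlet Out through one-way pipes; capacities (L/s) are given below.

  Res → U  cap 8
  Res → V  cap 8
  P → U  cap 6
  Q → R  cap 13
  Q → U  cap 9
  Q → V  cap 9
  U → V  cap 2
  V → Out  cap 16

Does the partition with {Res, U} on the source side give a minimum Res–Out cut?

Given cut capacity: 8 + 2 = 10.
Augment Res→V→Out: bottleneck 8, flow now 8.
Augment Res→U→V→Out: bottleneck 2, flow now 10.
No augmenting path remains; maximum flow = 10.
Cut capacity 10 equals the max flow, so it is a minimum cut.

Yes — it is a minimum cut (capacity 10).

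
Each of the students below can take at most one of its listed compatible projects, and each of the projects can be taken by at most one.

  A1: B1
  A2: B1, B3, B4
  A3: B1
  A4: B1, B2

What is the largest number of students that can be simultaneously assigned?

3

Unit-capacity flow: source→left, listed edges, right→sink; max matching = max flow.
Augmenting path A1→B1 (+1); matched 1.
Augmenting path A2→B3 (+1); matched 2.
Augmenting path A4→B2 (+1); matched 3.
No augmenting path remains; maximum matching = 3.
König certificate: {A2, A4, B1} is a vertex cover of size 3 (every listed pair touches it), so no matching can be larger.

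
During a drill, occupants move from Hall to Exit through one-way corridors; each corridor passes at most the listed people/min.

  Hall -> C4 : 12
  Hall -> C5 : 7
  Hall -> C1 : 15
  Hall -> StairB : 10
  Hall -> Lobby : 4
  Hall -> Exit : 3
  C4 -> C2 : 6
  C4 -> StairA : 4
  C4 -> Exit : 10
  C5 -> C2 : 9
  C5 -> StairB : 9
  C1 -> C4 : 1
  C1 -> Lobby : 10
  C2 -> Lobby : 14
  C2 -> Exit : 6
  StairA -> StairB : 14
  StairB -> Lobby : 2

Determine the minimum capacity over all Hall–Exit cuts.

Augment Hall→Exit: bottleneck 3, flow now 3.
Augment Hall→C4→Exit: bottleneck 10, flow now 13.
Augment Hall→C4→C2→Exit: bottleneck 2, flow now 15.
Augment Hall→C5→C2→Exit: bottleneck 4, flow now 19.
No augmenting path remains; maximum flow = 19.
By max-flow min-cut, the minimum cut capacity equals the max flow.
In the residual graph, reachable from Hall: {Hall, C4, C5, C1, C2, StairA, StairB, Lobby}.
Min-cut edges: Hall→Exit (3), C4→Exit (10), C2→Exit (6); capacity 3 + 10 + 6 = 19.

19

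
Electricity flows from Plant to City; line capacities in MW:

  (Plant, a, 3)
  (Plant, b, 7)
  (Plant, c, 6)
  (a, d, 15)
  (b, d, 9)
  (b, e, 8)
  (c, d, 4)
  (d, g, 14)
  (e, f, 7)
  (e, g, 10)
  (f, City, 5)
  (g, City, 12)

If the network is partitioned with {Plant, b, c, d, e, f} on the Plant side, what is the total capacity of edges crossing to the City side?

32

Edges leaving {Plant, b, c, d, e, f}: Plant→a (3), d→g (14), e→g (10), f→City (5).
Cut capacity = 3 + 14 + 10 + 5 = 32.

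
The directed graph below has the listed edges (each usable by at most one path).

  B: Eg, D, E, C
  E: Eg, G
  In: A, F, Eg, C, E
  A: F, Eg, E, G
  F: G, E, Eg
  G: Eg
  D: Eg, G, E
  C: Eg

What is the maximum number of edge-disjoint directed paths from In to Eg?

5

Assign every edge capacity 1; by Menger, the answer equals the max flow.
Path In→Eg (+1); total 1.
Path In→A→Eg (+1); total 2.
Path In→C→Eg (+1); total 3.
Path In→E→Eg (+1); total 4.
Path In→F→Eg (+1); total 5.
No residual In→Eg path; max flow = 5.
Certifying cut of size 5: {In→A, In→C, In→E, In→Eg, In→F}.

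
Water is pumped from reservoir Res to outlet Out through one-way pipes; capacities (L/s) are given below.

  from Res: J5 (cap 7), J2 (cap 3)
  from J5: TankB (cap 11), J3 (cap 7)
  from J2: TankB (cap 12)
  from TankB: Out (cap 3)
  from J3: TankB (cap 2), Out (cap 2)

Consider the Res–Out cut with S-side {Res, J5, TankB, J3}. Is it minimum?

Given cut capacity: 3 + 3 + 2 = 8.
Augment Res→J5→TankB→Out: bottleneck 3, flow now 3.
Augment Res→J5→J3→Out: bottleneck 2, flow now 5.
No augmenting path remains; maximum flow = 5.
In the residual graph, reachable from Res: {Res, J5, J2, TankB, J3}.
Min-cut edges: TankB→Out (3), J3→Out (2); capacity 3 + 2 = 5.
Cut capacity 8 exceeds the max flow 5, so it is not minimum.

No — its capacity is 8, but the minimum cut has capacity 5.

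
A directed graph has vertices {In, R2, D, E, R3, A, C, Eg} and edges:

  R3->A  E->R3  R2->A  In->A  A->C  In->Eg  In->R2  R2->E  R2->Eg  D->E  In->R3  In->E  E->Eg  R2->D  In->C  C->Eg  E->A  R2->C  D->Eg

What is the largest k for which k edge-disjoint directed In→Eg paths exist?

Assign every edge capacity 1; by Menger, the answer equals the max flow.
Path In→Eg (+1); total 1.
Path In→R2→Eg (+1); total 2.
Path In→E→Eg (+1); total 3.
Path In→C→Eg (+1); total 4.
No residual In→Eg path; max flow = 4.
Certifying cut of size 4: {C→Eg, In→E, In→Eg, In→R2}.

4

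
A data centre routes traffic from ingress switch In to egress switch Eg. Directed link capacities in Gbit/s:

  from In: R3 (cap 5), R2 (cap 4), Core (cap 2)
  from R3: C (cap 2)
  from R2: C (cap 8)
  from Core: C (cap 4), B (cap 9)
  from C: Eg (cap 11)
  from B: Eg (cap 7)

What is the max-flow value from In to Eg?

8

Augment In→R3→C→Eg: bottleneck 2, flow now 2.
Augment In→R2→C→Eg: bottleneck 4, flow now 6.
Augment In→Core→C→Eg: bottleneck 2, flow now 8.
No augmenting path remains; maximum flow = 8.
In the residual graph, reachable from In: {In, R3}.
Min-cut edges: In→R2 (4), In→Core (2), R3→C (2); capacity 4 + 2 + 2 = 8.
This cut is saturated, so no flow can exceed 8.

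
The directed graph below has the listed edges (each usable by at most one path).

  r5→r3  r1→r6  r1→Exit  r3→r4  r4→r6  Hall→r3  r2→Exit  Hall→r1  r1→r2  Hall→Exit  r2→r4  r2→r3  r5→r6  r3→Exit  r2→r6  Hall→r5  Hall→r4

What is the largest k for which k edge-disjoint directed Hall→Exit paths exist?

Assign every edge capacity 1; by Menger, the answer equals the max flow.
Path Hall→Exit (+1); total 1.
Path Hall→r1→Exit (+1); total 2.
Path Hall→r3→Exit (+1); total 3.
No residual Hall→Exit path; max flow = 3.
Certifying cut of size 3: {Hall→Exit, Hall→r1, r3→Exit}.

3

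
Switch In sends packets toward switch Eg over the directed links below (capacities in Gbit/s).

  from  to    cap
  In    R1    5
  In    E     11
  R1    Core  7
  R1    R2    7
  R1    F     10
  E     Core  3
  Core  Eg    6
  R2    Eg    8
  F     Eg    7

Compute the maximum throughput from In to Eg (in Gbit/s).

Augment In→R1→Core→Eg: bottleneck 5, flow now 5.
Augment In→E→Core→Eg: bottleneck 1, flow now 6.
Augment In→E→Core→R1→R2→Eg: bottleneck 2, flow now 8. (uses reverse residual edge)
No augmenting path remains; maximum flow = 8.
In the residual graph, reachable from In: {In, E}.
Min-cut edges: In→R1 (5), E→Core (3); capacity 5 + 3 = 8.
This cut is saturated, so no flow can exceed 8.

8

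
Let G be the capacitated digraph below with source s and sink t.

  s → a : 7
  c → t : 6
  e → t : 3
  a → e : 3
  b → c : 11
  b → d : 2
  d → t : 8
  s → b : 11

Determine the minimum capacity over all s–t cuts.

11

Augment s→a→e→t: bottleneck 3, flow now 3.
Augment s→b→c→t: bottleneck 6, flow now 9.
Augment s→b→d→t: bottleneck 2, flow now 11.
No augmenting path remains; maximum flow = 11.
By max-flow min-cut, the minimum cut capacity equals the max flow.
In the residual graph, reachable from s: {s, a, b, c}.
Min-cut edges: a→e (3), b→d (2), c→t (6); capacity 3 + 2 + 6 = 11.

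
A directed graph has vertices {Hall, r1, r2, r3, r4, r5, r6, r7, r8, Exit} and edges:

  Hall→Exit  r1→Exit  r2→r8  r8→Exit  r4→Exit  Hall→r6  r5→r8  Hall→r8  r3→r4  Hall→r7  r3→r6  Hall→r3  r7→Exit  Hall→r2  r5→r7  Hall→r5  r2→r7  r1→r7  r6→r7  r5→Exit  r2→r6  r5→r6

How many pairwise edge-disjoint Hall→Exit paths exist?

Assign every edge capacity 1; by Menger, the answer equals the max flow.
Path Hall→Exit (+1); total 1.
Path Hall→r5→Exit (+1); total 2.
Path Hall→r7→Exit (+1); total 3.
Path Hall→r8→Exit (+1); total 4.
Path Hall→r3→r4→Exit (+1); total 5.
No residual Hall→Exit path; max flow = 5.
Certifying cut of size 5: {Hall→Exit, Hall→r3, Hall→r5, r7→Exit, r8→Exit}.

5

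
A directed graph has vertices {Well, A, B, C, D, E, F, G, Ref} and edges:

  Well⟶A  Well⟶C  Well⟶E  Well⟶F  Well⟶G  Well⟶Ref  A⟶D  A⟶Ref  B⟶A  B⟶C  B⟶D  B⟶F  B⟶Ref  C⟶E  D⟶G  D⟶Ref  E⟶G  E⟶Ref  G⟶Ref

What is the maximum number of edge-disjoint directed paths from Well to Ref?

4

Assign every edge capacity 1; by Menger, the answer equals the max flow.
Path Well→Ref (+1); total 1.
Path Well→A→Ref (+1); total 2.
Path Well→E→Ref (+1); total 3.
Path Well→G→Ref (+1); total 4.
No residual Well→Ref path; max flow = 4.
Certifying cut of size 4: {E→Ref, G→Ref, Well→A, Well→Ref}.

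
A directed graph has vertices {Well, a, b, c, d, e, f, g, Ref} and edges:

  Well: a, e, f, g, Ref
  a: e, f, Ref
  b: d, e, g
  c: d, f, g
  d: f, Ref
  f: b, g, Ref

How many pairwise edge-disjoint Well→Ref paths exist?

3

Assign every edge capacity 1; by Menger, the answer equals the max flow.
Path Well→Ref (+1); total 1.
Path Well→a→Ref (+1); total 2.
Path Well→f→Ref (+1); total 3.
No residual Well→Ref path; max flow = 3.
Certifying cut of size 3: {Well→Ref, Well→a, Well→f}.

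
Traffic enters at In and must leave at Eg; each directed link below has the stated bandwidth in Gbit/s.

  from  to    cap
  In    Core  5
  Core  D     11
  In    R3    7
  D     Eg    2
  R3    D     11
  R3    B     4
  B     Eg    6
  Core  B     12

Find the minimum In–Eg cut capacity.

Augment In→R3→B→Eg: bottleneck 4, flow now 4.
Augment In→R3→D→Eg: bottleneck 2, flow now 6.
Augment In→Core→B→Eg: bottleneck 2, flow now 8.
No augmenting path remains; maximum flow = 8.
By max-flow min-cut, the minimum cut capacity equals the max flow.
In the residual graph, reachable from In: {In, R3, Core, B, D}.
Min-cut edges: B→Eg (6), D→Eg (2); capacity 6 + 2 = 8.

8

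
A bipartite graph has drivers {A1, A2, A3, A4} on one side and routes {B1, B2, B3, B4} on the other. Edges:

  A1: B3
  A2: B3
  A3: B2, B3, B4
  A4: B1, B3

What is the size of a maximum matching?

3

Unit-capacity flow: source→left, listed edges, right→sink; max matching = max flow.
Augmenting path A1→B3 (+1); matched 1.
Augmenting path A3→B2 (+1); matched 2.
Augmenting path A4→B1 (+1); matched 3.
No augmenting path remains; maximum matching = 3.
König certificate: {A3, A4, B3} is a vertex cover of size 3 (every listed pair touches it), so no matching can be larger.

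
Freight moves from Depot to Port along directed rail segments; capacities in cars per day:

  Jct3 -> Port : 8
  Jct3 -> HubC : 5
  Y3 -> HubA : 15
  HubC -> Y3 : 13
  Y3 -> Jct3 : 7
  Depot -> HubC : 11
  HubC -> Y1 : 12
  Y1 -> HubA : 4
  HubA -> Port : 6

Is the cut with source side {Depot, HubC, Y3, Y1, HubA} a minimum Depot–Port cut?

No — its capacity is 13, but the minimum cut has capacity 11.

Given cut capacity: 7 + 6 = 13.
Augment Depot→HubC→Y3→HubA→Port: bottleneck 6, flow now 6.
Augment Depot→HubC→Y3→Jct3→Port: bottleneck 5, flow now 11.
No augmenting path remains; maximum flow = 11.
In the residual graph, reachable from Depot: {Depot}.
Min-cut edges: Depot→HubC (11); capacity 11 = 11.
Cut capacity 13 exceeds the max flow 11, so it is not minimum.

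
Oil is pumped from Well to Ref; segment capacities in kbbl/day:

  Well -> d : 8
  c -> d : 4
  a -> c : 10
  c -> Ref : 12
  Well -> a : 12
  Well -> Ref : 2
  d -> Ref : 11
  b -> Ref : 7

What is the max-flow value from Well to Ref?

20

Augment Well→Ref: bottleneck 2, flow now 2.
Augment Well→d→Ref: bottleneck 8, flow now 10.
Augment Well→a→c→Ref: bottleneck 10, flow now 20.
No augmenting path remains; maximum flow = 20.
In the residual graph, reachable from Well: {Well, a}.
Min-cut edges: Well→d (8), Well→Ref (2), a→c (10); capacity 8 + 2 + 10 = 20.
This cut is saturated, so no flow can exceed 20.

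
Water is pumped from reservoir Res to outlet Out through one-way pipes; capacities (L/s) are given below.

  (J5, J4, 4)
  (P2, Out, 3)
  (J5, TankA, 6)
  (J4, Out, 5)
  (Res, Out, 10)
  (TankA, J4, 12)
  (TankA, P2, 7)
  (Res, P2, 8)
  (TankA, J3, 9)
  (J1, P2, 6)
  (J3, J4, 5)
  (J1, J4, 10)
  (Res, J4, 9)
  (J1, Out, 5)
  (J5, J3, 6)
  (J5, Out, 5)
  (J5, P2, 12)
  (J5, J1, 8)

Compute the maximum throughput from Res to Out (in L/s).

Augment Res→Out: bottleneck 10, flow now 10.
Augment Res→P2→Out: bottleneck 3, flow now 13.
Augment Res→J4→Out: bottleneck 5, flow now 18.
No augmenting path remains; maximum flow = 18.
In the residual graph, reachable from Res: {Res, P2, J4}.
Min-cut edges: Res→Out (10), P2→Out (3), J4→Out (5); capacity 10 + 3 + 5 = 18.
This cut is saturated, so no flow can exceed 18.

18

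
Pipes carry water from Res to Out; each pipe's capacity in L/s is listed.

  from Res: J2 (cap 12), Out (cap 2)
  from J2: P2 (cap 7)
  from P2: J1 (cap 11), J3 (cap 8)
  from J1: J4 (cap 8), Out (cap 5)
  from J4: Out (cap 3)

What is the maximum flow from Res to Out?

9

Augment Res→Out: bottleneck 2, flow now 2.
Augment Res→J2→P2→J1→Out: bottleneck 5, flow now 7.
Augment Res→J2→P2→J1→J4→Out: bottleneck 2, flow now 9.
No augmenting path remains; maximum flow = 9.
In the residual graph, reachable from Res: {Res, J2}.
Min-cut edges: Res→Out (2), J2→P2 (7); capacity 2 + 7 = 9.
This cut is saturated, so no flow can exceed 9.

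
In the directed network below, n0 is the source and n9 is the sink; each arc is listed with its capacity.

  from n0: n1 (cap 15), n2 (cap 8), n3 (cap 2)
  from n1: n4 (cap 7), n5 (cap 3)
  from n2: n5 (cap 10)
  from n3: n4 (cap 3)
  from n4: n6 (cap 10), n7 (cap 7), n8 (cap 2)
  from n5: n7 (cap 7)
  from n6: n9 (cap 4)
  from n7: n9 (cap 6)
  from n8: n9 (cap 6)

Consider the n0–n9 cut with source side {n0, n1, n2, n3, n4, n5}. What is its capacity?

Edges leaving {n0, n1, n2, n3, n4, n5}: n4→n6 (10), n4→n7 (7), n4→n8 (2), n5→n7 (7).
Cut capacity = 10 + 7 + 2 + 7 = 26.

26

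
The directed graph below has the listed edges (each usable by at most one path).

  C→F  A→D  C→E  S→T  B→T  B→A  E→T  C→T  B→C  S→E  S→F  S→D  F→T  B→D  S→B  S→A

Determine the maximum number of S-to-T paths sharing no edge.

4

Assign every edge capacity 1; by Menger, the answer equals the max flow.
Path S→T (+1); total 1.
Path S→B→T (+1); total 2.
Path S→E→T (+1); total 3.
Path S→F→T (+1); total 4.
No residual S→T path; max flow = 4.
Certifying cut of size 4: {S→B, S→E, S→F, S→T}.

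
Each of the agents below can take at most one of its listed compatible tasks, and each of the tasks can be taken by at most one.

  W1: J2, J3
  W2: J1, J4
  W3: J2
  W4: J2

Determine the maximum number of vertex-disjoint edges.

Unit-capacity flow: source→left, listed edges, right→sink; max matching = max flow.
Augmenting path W1→J2 (+1); matched 1.
Augmenting path W2→J1 (+1); matched 2.
Augmenting path W3→J2→W1→J3 (+1); matched 3.
No augmenting path remains; maximum matching = 3.
König certificate: {W1, W2, J2} is a vertex cover of size 3 (every listed pair touches it), so no matching can be larger.

3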